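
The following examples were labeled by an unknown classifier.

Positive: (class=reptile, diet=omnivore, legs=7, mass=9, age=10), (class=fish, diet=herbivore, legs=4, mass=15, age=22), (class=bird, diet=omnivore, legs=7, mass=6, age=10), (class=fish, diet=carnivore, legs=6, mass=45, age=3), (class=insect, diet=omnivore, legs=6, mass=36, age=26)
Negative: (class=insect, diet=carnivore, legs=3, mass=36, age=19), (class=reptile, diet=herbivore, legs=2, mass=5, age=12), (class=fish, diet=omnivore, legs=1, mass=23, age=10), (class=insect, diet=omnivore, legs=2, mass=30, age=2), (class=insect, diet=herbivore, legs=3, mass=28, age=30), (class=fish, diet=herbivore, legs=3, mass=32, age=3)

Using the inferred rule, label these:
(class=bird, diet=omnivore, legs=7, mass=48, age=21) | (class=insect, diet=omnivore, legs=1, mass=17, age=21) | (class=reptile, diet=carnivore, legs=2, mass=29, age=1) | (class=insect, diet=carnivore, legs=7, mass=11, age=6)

Positive, Negative, Negative, Positive

The classifier is using: legs ≥ 4.
(class=bird, diet=omnivore, legs=7, mass=48, age=21): Positive (legs = 7).
(class=insect, diet=omnivore, legs=1, mass=17, age=21): Negative (legs = 1).
(class=reptile, diet=carnivore, legs=2, mass=29, age=1): Negative (legs = 2).
(class=insect, diet=carnivore, legs=7, mass=11, age=6): Positive (legs = 7).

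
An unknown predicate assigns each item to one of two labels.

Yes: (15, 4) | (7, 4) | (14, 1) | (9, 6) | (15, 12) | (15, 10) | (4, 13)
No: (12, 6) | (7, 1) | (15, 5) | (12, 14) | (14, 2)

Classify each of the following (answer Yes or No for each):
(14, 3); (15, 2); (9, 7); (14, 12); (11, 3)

Yes, Yes, No, No, No

The distinguishing property — sum is odd — holds for all the 'Yes' cases and none of the 'No' cases.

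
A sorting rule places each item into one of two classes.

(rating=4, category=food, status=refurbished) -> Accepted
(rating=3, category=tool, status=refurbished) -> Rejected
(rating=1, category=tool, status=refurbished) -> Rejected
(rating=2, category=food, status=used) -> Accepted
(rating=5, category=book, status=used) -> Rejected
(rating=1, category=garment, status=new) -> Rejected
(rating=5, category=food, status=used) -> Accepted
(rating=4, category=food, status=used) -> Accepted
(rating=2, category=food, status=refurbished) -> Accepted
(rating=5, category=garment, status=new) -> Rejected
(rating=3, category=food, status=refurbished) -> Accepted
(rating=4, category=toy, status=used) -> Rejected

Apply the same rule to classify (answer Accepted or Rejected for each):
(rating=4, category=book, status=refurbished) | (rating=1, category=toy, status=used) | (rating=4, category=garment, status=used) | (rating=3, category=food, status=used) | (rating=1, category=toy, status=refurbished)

Rejected, Rejected, Rejected, Accepted, Rejected

The pattern is that an item is 'Accepted' exactly when: category is food.
(rating=4, category=book, status=refurbished): category is book — fails this test, so Rejected. (rating=1, category=toy, status=used): category is toy — fails this test, so Rejected. (rating=4, category=garment, status=used): category is garment — fails this test, so Rejected. (rating=3, category=food, status=used): category is food — checks out, so Accepted. (rating=1, category=toy, status=refurbished): category is toy — fails this test, so Rejected.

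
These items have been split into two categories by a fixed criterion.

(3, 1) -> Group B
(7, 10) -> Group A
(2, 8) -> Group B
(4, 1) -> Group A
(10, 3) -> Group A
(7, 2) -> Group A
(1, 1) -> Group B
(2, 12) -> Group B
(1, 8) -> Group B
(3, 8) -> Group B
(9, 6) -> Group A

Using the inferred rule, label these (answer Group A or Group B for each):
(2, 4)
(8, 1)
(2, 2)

Group B, Group A, Group B

The simplest hypothesis consistent with all the labels is: first ≥ 4.
(2, 4): first 2, does not satisfy this → Group B.
(8, 1): first 8, fits → Group A.
(2, 2): first 2, does not satisfy this → Group B.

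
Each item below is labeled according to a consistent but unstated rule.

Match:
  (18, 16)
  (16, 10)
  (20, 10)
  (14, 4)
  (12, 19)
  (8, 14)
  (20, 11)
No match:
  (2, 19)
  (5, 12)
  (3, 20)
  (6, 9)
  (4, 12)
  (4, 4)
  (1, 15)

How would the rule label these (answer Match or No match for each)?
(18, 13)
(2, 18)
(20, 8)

Match, No match, Match

The distinguishing property — first ≥ 8 — holds for all the 'Match' cases and none of the 'No match' cases.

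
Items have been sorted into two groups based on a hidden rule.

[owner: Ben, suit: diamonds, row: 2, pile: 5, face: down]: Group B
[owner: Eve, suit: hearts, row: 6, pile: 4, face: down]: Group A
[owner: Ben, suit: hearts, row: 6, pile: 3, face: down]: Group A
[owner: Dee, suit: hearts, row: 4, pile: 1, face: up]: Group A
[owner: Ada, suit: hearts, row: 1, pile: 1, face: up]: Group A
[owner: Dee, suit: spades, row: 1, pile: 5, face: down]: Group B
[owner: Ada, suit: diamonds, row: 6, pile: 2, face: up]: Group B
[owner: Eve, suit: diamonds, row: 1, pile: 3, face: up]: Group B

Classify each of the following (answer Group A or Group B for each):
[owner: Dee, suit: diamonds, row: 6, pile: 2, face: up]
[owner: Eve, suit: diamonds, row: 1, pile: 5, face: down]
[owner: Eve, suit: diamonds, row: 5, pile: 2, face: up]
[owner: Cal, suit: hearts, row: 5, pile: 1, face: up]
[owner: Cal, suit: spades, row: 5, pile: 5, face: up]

The rule appears to be: suit is hearts.
[owner: Dee, suit: diamonds, row: 6, pile: 2, face: up]: Group B (suit is diamonds).
[owner: Eve, suit: diamonds, row: 1, pile: 5, face: down]: Group B (suit is diamonds).
[owner: Eve, suit: diamonds, row: 5, pile: 2, face: up]: Group B (suit is diamonds).
[owner: Cal, suit: hearts, row: 5, pile: 1, face: up]: Group A (suit is hearts).
[owner: Cal, suit: spades, row: 5, pile: 5, face: up]: Group B (suit is spades).

Group B, Group B, Group B, Group A, Group B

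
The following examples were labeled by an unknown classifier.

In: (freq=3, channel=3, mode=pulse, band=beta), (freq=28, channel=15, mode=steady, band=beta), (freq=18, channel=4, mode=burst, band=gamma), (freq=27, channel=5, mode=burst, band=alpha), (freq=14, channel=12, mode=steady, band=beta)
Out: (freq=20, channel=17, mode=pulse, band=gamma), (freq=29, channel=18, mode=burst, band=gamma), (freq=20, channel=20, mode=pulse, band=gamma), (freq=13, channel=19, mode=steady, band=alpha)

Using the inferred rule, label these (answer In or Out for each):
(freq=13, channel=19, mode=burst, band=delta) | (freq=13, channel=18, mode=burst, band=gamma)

Rule: channel ≤ 15. This holds for each 'In' example and fails for each 'Out' one.
(freq=13, channel=19, mode=burst, band=delta) — channel = 19, hence Out.
(freq=13, channel=18, mode=burst, band=gamma) — channel = 18, hence Out.

Out, Out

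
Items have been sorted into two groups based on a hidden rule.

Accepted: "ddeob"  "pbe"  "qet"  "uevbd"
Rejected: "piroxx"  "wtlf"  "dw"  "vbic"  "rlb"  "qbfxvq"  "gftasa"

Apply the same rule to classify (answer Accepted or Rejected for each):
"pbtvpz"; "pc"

The classifier is using: contains 'e'.
"pbtvpz" — no 'e', hence Rejected.
"pc" — no 'e', hence Rejected.

Rejected, Rejected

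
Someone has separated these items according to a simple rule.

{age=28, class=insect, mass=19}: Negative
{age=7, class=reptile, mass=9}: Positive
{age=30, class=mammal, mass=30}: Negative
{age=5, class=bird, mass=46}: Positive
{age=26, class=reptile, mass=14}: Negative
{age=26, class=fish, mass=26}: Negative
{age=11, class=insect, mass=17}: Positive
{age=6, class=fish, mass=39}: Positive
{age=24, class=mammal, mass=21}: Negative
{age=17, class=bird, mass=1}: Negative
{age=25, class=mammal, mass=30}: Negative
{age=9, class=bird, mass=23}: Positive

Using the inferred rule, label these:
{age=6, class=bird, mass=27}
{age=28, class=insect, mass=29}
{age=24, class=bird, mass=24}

Positive, Negative, Negative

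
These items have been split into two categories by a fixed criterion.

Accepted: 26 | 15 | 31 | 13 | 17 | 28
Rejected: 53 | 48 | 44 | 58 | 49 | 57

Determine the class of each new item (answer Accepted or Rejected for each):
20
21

Accepted, Accepted

The simplest hypothesis consistent with all the labels is: at most 31.
20: 20 ≤ 31, fits → Accepted. 21: 21 ≤ 31, fits → Accepted.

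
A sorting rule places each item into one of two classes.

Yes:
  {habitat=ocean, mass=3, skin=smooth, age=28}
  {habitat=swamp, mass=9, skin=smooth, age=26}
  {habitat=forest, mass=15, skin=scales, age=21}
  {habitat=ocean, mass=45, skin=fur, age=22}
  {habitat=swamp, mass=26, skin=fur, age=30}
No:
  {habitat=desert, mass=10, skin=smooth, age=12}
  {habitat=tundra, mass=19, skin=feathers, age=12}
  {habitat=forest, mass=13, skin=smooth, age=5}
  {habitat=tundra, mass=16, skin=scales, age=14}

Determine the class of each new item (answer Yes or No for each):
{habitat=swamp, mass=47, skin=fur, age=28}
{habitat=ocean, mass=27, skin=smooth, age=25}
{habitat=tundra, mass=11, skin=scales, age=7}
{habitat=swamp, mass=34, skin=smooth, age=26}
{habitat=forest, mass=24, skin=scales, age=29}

The rule appears to be: age ≥ 21.
{habitat=swamp, mass=47, skin=fur, age=28} → age = 28 → Yes. {habitat=ocean, mass=27, skin=smooth, age=25} → age = 25 → Yes. {habitat=tundra, mass=11, skin=scales, age=7} → age = 7 → No. {habitat=swamp, mass=34, skin=smooth, age=26} → age = 26 → Yes. {habitat=forest, mass=24, skin=scales, age=29} → age = 29 → Yes.

Yes, Yes, No, Yes, Yes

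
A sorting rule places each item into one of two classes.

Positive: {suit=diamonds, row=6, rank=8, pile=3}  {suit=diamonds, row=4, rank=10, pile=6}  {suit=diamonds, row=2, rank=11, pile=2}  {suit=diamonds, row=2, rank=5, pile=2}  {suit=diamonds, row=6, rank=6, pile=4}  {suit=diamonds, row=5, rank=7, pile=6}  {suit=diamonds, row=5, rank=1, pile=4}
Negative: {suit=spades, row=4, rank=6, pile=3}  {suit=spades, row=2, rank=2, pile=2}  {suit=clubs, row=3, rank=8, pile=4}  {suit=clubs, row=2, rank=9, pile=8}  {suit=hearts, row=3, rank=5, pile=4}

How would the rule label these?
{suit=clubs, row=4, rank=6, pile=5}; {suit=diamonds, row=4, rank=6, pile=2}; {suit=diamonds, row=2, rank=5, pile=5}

One predicate separates the groups cleanly: suit is diamonds.
{suit=clubs, row=4, rank=6, pile=5} → suit is clubs → Negative. {suit=diamonds, row=4, rank=6, pile=2} → suit is diamonds → Positive. {suit=diamonds, row=2, rank=5, pile=5} → suit is diamonds → Positive.

Negative, Positive, Positive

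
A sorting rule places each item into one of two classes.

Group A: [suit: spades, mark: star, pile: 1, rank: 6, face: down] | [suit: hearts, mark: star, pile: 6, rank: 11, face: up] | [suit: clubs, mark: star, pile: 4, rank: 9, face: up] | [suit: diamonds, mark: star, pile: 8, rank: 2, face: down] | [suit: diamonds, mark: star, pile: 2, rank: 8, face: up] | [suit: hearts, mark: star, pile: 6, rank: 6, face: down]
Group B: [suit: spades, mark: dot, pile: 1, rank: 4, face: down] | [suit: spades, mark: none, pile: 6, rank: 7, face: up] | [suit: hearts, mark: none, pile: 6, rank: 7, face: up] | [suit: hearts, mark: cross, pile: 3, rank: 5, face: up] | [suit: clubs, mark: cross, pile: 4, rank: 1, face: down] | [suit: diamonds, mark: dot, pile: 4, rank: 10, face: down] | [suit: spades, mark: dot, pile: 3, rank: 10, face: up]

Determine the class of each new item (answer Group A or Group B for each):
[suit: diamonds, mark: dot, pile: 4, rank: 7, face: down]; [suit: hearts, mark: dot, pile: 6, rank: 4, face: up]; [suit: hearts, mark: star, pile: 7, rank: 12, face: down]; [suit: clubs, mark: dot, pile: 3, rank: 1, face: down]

The pattern is that an item is 'Group A' exactly when: mark is star.
[suit: diamonds, mark: dot, pile: 4, rank: 7, face: down]: mark is dot, fails this test → Group B. [suit: hearts, mark: dot, pile: 6, rank: 4, face: up]: mark is dot, fails this test → Group B. [suit: hearts, mark: star, pile: 7, rank: 12, face: down]: mark is star, meets the rule → Group A. [suit: clubs, mark: dot, pile: 3, rank: 1, face: down]: mark is dot, fails this test → Group B.

Group B, Group B, Group A, Group B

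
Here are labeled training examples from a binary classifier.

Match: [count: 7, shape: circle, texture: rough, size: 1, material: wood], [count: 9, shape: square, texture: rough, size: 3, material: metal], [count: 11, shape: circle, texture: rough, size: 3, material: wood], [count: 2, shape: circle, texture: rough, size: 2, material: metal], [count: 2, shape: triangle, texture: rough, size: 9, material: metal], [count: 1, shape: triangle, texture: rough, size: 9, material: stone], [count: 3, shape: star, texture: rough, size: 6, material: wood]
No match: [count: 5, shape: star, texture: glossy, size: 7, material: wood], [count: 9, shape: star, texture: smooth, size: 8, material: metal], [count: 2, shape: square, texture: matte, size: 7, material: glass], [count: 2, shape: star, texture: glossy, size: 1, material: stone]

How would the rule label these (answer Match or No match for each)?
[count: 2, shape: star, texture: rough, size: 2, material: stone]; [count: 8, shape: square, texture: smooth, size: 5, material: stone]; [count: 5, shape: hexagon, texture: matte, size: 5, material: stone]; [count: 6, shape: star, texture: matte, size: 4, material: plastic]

Match, No match, No match, No match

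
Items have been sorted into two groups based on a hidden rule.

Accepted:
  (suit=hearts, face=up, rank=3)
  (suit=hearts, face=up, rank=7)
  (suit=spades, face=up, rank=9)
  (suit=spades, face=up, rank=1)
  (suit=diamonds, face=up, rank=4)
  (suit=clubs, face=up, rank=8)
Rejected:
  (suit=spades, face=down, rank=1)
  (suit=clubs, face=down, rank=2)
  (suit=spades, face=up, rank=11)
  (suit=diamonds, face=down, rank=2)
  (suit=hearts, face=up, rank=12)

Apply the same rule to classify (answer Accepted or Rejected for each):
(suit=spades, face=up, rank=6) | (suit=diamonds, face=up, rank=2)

All 'Accepted' examples share one property — face is up AND rank ≤ 9 — and every 'Rejected' example lacks it.
(suit=spades, face=up, rank=6) → face is up, rank = 6 → Accepted.
(suit=diamonds, face=up, rank=2) → face is up, rank = 2 → Accepted.

Accepted, Accepted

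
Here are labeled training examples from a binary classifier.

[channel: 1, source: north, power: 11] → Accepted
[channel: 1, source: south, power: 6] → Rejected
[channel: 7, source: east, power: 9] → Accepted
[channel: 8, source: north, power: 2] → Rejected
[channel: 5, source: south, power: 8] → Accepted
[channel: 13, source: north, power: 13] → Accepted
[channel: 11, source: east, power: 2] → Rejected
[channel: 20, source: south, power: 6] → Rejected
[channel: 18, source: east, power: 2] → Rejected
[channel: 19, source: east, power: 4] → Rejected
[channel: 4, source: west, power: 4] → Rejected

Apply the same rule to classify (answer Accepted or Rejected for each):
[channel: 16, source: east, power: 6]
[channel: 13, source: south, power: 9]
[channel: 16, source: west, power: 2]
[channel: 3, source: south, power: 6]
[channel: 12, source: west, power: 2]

Rejected, Accepted, Rejected, Rejected, Rejected

The distinguishing property — power ≥ 8 — holds for all the 'Accepted' cases and none of the 'Rejected' cases.
Rejected: [channel: 16, source: east, power: 6], since power = 6. Accepted: [channel: 13, source: south, power: 9], since power = 9. Rejected: [channel: 16, source: west, power: 2], since power = 2. Rejected: [channel: 3, source: south, power: 6], since power = 6. Rejected: [channel: 12, source: west, power: 2], since power = 2.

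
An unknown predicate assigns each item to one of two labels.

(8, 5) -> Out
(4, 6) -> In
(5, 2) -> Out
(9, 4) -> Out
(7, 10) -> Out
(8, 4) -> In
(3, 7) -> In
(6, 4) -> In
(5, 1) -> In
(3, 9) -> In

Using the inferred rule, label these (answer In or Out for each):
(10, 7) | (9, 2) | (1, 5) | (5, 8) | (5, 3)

Out, Out, In, Out, In

'In' ⟺ sum is even.
(10, 7): 10+7 = 17, fails the rule → Out. (9, 2): 9+2 = 11, fails the rule → Out. (1, 5): 1+5 = 6, satisfies this → In. (5, 8): 5+8 = 13, fails the rule → Out. (5, 3): 5+3 = 8, satisfies this → In.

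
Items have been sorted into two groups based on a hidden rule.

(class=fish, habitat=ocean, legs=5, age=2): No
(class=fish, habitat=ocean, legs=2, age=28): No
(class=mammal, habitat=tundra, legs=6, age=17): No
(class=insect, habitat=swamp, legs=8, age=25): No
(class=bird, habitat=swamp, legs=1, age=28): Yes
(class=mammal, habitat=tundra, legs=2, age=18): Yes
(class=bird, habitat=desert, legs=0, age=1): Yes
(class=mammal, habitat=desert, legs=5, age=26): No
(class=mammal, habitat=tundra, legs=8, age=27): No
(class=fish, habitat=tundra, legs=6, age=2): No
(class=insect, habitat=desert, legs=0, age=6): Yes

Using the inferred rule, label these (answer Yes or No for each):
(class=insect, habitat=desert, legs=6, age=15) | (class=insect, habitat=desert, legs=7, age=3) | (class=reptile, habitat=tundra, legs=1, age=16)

No, No, Yes

The common property of the 'Yes' items is: legs ≤ 1 OR age = 18. No 'No' item has it.
(class=insect, habitat=desert, legs=6, age=15): No (legs = 6, age = 15).
(class=insect, habitat=desert, legs=7, age=3): No (legs = 7, age = 3).
(class=reptile, habitat=tundra, legs=1, age=16): Yes (legs = 1, age = 16).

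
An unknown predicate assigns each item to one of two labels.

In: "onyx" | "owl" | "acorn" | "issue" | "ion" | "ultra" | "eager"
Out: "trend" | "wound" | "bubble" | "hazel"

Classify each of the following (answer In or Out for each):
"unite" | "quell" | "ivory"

In, Out, In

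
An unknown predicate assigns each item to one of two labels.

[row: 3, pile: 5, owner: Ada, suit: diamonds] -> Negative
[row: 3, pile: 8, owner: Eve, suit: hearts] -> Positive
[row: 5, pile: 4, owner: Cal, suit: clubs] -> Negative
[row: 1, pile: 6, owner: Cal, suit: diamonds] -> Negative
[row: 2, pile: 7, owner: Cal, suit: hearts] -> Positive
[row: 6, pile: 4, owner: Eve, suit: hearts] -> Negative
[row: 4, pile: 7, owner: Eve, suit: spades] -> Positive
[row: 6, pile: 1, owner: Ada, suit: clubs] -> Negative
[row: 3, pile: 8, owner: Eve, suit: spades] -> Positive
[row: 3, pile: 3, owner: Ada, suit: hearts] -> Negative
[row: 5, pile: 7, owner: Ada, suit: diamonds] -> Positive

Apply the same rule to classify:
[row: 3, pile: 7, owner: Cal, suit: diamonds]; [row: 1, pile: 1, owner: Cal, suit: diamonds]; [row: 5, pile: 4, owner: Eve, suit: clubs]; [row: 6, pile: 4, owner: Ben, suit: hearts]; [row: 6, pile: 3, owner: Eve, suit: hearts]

Rule: pile ≥ 7. This holds for each 'Positive' example and fails for each 'Negative' one.
[row: 3, pile: 7, owner: Cal, suit: diamonds]: Positive (pile = 7). [row: 1, pile: 1, owner: Cal, suit: diamonds]: Negative (pile = 1). [row: 5, pile: 4, owner: Eve, suit: clubs]: Negative (pile = 4). [row: 6, pile: 4, owner: Ben, suit: hearts]: Negative (pile = 4). [row: 6, pile: 3, owner: Eve, suit: hearts]: Negative (pile = 3).

Positive, Negative, Negative, Negative, Negative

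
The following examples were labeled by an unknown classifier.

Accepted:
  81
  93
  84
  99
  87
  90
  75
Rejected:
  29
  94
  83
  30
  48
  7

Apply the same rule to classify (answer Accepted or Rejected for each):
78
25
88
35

Rule: multiple of 3 AND at least 75. This holds for each 'Accepted' example and fails for each 'Rejected' one.

Accepted, Rejected, Rejected, Rejected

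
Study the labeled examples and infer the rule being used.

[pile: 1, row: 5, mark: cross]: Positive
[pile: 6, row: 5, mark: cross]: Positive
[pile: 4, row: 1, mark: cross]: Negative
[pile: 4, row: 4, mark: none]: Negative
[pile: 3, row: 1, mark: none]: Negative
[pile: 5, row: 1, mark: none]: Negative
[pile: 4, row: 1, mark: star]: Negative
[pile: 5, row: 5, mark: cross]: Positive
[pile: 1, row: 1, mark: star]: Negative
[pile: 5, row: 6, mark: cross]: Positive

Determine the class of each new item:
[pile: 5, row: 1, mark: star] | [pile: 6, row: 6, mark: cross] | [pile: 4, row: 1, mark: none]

Negative, Positive, Negative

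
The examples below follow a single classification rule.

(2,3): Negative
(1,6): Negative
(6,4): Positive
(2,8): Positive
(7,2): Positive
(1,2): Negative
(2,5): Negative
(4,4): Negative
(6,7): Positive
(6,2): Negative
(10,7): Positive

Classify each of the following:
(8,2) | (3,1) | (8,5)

Positive, Negative, Positive

The pattern is that an item is 'Positive' exactly when: sum ≥ 9.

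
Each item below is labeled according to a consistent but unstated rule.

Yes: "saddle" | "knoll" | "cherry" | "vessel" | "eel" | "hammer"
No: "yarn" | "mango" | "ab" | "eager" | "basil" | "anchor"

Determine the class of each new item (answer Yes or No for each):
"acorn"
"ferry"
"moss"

All 'Yes' examples share one property — has a double letter — and every 'No' example lacks it.
"acorn" — no doubled letter, hence No.
"ferry" — 'rr' doubled, hence Yes.
"moss" — 'ss' doubled, hence Yes.

No, Yes, Yes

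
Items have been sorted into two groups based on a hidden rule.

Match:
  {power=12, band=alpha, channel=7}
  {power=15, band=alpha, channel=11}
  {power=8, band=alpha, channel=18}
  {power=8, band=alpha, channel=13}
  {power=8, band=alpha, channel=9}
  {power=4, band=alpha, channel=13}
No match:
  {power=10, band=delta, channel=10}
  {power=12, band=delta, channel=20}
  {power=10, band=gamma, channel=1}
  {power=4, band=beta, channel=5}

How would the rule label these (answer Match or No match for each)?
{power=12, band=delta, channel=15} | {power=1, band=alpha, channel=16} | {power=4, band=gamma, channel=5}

No match, Match, No match

Comparing the two groups points to one rule — band is alpha.
{power=12, band=delta, channel=15}: band is delta, does not satisfy this → No match.
{power=1, band=alpha, channel=16}: band is alpha, has this property → Match.
{power=4, band=gamma, channel=5}: band is gamma, does not satisfy this → No match.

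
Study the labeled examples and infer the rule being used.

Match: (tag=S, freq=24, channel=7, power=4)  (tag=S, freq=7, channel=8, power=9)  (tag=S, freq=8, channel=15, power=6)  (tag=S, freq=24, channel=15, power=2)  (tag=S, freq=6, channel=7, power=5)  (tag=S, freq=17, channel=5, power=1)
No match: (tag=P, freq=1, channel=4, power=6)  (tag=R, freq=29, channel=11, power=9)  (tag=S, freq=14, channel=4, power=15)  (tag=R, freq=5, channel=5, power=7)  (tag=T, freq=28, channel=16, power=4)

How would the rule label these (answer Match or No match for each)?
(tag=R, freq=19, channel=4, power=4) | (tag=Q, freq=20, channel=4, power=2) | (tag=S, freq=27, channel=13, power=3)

No match, No match, Match

The pattern is that an item is 'Match' exactly when: tag is S AND power ≤ 9.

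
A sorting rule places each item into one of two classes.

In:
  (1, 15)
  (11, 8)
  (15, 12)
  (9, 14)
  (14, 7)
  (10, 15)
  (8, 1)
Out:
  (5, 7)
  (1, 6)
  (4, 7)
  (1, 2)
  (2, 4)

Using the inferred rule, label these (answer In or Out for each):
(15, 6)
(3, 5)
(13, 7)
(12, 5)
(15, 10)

In, Out, In, In, In

A rule that fits every label: max ≥ 8 — true of each 'In' example, false of each 'Out' one.
(15, 6) → max 15 → In.
(3, 5) → max 5 → Out.
(13, 7) → max 13 → In.
(12, 5) → max 12 → In.
(15, 10) → max 15 → In.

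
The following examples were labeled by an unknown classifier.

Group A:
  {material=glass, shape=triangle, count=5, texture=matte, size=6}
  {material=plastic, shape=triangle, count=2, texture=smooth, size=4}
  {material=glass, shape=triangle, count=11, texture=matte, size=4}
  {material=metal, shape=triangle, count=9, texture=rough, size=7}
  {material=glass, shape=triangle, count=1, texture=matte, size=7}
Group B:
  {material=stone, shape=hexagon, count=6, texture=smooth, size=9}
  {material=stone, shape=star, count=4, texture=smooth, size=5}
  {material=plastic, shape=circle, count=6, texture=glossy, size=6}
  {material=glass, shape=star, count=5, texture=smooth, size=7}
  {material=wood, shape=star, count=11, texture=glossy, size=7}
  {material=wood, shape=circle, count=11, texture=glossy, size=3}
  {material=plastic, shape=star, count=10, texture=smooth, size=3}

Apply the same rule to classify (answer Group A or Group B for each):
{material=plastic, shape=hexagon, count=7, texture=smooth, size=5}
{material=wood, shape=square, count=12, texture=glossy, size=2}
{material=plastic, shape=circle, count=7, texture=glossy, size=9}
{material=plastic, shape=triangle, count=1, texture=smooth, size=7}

One predicate separates the groups cleanly: shape is triangle.
{material=plastic, shape=hexagon, count=7, texture=smooth, size=5} → shape is hexagon → Group B.
{material=wood, shape=square, count=12, texture=glossy, size=2} → shape is square → Group B.
{material=plastic, shape=circle, count=7, texture=glossy, size=9} → shape is circle → Group B.
{material=plastic, shape=triangle, count=1, texture=smooth, size=7} → shape is triangle → Group A.

Group B, Group B, Group B, Group A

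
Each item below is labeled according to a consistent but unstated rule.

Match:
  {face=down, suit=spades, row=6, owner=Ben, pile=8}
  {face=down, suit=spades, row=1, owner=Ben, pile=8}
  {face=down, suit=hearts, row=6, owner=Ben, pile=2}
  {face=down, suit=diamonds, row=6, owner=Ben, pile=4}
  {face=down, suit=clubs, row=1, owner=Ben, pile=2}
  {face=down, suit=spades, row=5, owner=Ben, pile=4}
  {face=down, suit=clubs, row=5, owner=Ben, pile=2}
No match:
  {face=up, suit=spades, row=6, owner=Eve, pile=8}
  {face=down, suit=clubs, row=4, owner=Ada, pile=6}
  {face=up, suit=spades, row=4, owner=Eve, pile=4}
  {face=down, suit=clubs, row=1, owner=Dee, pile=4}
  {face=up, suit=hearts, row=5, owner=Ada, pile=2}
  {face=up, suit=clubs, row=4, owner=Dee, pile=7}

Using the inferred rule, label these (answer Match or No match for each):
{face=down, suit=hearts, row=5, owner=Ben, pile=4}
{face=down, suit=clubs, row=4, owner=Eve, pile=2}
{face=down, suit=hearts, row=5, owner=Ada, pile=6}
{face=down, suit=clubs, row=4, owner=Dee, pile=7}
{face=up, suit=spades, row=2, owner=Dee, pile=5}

Rule: owner is Ben. This holds for each 'Match' example and fails for each 'No match' one.
Match: {face=down, suit=hearts, row=5, owner=Ben, pile=4}, since owner is Ben.
No match: {face=down, suit=clubs, row=4, owner=Eve, pile=2}, since owner is Eve.
No match: {face=down, suit=hearts, row=5, owner=Ada, pile=6}, since owner is Ada.
No match: {face=down, suit=clubs, row=4, owner=Dee, pile=7}, since owner is Dee.
No match: {face=up, suit=spades, row=2, owner=Dee, pile=5}, since owner is Dee.

Match, No match, No match, No match, No match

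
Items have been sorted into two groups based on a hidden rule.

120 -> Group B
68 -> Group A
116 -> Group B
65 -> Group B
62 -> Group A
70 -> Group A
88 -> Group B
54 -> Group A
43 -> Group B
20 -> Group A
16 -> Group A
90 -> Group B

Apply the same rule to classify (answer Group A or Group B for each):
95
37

A rule that fits every label: even AND at most 70 — true of each 'Group A' example, false of each 'Group B' one.
95: Group B (95 is odd, 95 > 70).
37: Group B (37 is odd, 37 ≤ 70).

Group B, Group B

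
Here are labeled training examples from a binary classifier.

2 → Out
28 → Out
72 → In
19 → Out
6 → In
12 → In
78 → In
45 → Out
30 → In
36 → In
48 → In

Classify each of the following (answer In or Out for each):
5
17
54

Out, Out, In

Every 'In' example satisfies: multiple of 6. None of the 'Out' examples do.
5: Out (5 = 6·0 + 5).
17: Out (17 = 6·2 + 5).
54: In (54 = 6·9).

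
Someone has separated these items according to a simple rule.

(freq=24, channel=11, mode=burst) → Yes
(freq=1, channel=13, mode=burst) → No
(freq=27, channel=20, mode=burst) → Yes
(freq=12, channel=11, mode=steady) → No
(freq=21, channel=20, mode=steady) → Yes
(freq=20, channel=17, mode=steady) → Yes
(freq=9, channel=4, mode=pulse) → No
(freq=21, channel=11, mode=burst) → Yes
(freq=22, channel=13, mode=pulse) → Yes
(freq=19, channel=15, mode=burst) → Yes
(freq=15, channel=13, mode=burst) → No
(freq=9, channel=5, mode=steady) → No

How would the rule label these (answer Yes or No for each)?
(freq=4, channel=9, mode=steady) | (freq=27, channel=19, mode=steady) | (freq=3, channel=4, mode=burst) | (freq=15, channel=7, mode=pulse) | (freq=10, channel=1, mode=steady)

One predicate separates the groups cleanly: freq ≥ 19.
(freq=4, channel=9, mode=steady): No (freq = 4). (freq=27, channel=19, mode=steady): Yes (freq = 27). (freq=3, channel=4, mode=burst): No (freq = 3). (freq=15, channel=7, mode=pulse): No (freq = 15). (freq=10, channel=1, mode=steady): No (freq = 10).

No, Yes, No, No, No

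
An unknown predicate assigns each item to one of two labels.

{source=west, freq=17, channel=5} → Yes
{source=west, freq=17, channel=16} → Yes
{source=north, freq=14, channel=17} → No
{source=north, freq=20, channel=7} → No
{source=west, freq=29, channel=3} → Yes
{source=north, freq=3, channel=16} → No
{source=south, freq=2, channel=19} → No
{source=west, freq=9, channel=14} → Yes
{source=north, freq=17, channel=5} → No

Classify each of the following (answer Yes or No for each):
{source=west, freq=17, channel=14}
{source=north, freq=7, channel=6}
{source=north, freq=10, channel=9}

Yes, No, No

Checking candidate rules against both groups, what survives is: source is west.
{source=west, freq=17, channel=14} → source is west → Yes. {source=north, freq=7, channel=6} → source is north → No. {source=north, freq=10, channel=9} → source is north → No.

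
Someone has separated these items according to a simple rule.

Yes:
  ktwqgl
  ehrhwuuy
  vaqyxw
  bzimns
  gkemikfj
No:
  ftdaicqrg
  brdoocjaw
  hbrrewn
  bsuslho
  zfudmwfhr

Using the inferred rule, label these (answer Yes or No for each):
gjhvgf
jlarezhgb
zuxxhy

Yes, No, Yes

Every 'Yes' example satisfies: even length. None of the 'No' examples do.
gjhvgf: length 6 — passes, so Yes.
jlarezhgb: length 9 — fails this test, so No.
zuxxhy: length 6 — passes, so Yes.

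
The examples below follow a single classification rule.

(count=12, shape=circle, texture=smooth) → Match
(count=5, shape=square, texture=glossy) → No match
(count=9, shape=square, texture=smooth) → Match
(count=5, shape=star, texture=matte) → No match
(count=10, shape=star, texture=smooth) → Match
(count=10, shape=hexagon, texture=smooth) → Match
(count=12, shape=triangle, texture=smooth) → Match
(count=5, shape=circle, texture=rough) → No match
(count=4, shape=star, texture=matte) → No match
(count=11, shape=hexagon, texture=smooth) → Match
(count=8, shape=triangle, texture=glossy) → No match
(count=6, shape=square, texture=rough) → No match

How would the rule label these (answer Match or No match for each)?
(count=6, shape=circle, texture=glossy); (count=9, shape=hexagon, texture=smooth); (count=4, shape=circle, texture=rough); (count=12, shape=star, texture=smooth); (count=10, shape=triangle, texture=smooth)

No match, Match, No match, Match, Match

Rule: texture is smooth. This holds for each 'Match' example and fails for each 'No match' one.
No match: (count=6, shape=circle, texture=glossy), since texture is glossy. Match: (count=9, shape=hexagon, texture=smooth), since texture is smooth. No match: (count=4, shape=circle, texture=rough), since texture is rough. Match: (count=12, shape=star, texture=smooth), since texture is smooth. Match: (count=10, shape=triangle, texture=smooth), since texture is smooth.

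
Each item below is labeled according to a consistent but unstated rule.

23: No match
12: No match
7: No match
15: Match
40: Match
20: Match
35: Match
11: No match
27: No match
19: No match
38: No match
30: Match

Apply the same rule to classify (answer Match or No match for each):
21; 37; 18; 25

Looking at the examples, the only property every 'Match' case has and every 'No match' case lacks is: multiple of 5.

No match, No match, No match, Match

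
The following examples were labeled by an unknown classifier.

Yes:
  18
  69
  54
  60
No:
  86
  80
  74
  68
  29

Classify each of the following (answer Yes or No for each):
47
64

No, No

'Yes' ⟺ multiple of 3.
No: 47, since 47 = 3·15 + 2.
No: 64, since 64 = 3·21 + 1.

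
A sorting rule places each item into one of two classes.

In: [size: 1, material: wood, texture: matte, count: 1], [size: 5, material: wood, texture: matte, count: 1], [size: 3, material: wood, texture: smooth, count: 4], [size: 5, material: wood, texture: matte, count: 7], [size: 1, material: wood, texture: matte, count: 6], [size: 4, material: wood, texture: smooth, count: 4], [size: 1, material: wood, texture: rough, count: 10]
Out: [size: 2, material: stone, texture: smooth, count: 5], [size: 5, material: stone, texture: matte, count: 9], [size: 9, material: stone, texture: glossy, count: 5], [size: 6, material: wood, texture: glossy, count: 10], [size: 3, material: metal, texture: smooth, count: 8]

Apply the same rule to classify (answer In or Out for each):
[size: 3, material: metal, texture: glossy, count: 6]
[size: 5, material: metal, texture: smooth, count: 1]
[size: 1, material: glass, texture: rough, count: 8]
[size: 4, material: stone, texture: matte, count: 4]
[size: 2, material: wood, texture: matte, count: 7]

The classifier is using: material is wood AND size ≤ 5.
[size: 3, material: metal, texture: glossy, count: 6]: material is metal, size = 3 — fails this test, so Out.
[size: 5, material: metal, texture: smooth, count: 1]: material is metal, size = 5 — fails this test, so Out.
[size: 1, material: glass, texture: rough, count: 8]: material is glass, size = 1 — fails this test, so Out.
[size: 4, material: stone, texture: matte, count: 4]: material is stone, size = 4 — fails this test, so Out.
[size: 2, material: wood, texture: matte, count: 7]: material is wood, size = 2 — meets the rule, so In.

Out, Out, Out, Out, In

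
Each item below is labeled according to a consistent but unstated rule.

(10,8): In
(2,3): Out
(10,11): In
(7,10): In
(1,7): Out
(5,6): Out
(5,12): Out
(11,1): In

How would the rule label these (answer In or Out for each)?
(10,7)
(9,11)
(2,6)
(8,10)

The simplest hypothesis consistent with all the labels is: first ≥ 6.

In, In, Out, In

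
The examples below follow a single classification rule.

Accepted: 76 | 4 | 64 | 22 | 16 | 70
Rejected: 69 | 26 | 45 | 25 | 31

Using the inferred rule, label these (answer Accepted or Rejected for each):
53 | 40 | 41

Rejected, Accepted, Rejected

'Accepted' ⟺ ≡ 4 (mod 6).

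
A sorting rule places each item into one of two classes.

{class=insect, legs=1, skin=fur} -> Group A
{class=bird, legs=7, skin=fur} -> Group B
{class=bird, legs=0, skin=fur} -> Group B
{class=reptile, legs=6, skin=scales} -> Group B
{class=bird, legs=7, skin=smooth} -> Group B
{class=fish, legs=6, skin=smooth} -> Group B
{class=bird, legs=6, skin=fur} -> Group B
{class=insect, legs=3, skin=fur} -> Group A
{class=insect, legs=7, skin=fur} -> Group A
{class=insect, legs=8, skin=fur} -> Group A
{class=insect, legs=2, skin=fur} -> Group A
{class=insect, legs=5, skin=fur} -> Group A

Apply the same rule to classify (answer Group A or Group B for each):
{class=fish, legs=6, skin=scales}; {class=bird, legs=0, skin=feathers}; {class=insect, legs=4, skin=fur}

The pattern is that an item is 'Group A' exactly when: class is insect.
{class=fish, legs=6, skin=scales}: Group B (class is fish). {class=bird, legs=0, skin=feathers}: Group B (class is bird). {class=insect, legs=4, skin=fur}: Group A (class is insect).

Group B, Group B, Group A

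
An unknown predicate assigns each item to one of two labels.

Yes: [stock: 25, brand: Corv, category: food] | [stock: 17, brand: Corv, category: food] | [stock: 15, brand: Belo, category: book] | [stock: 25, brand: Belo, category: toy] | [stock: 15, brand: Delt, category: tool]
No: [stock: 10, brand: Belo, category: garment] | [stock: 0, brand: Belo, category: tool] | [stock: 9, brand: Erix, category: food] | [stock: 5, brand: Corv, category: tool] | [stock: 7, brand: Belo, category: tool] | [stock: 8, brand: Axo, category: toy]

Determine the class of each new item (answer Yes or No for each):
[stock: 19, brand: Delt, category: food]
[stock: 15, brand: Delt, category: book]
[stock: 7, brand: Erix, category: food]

Yes, Yes, No

The rule appears to be: stock ≥ 15.
[stock: 19, brand: Delt, category: food]: stock = 19, qualifies → Yes.
[stock: 15, brand: Delt, category: book]: stock = 15, qualifies → Yes.
[stock: 7, brand: Erix, category: food]: stock = 7, fails this test → No.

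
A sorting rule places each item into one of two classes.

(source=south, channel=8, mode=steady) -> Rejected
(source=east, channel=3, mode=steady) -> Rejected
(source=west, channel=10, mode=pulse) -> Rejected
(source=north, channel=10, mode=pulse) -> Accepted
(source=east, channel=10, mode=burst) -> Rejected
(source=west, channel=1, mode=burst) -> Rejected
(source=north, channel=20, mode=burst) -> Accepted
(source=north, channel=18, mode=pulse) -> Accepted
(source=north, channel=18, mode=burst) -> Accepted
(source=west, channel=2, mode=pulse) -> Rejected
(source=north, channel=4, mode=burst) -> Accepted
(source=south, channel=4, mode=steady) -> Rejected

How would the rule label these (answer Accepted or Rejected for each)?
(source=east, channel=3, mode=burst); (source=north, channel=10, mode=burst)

Rejected, Accepted

One predicate separates the groups cleanly: source is north.
(source=east, channel=3, mode=burst): source is east, fails this test → Rejected.
(source=north, channel=10, mode=burst): source is north, meets the rule → Accepted.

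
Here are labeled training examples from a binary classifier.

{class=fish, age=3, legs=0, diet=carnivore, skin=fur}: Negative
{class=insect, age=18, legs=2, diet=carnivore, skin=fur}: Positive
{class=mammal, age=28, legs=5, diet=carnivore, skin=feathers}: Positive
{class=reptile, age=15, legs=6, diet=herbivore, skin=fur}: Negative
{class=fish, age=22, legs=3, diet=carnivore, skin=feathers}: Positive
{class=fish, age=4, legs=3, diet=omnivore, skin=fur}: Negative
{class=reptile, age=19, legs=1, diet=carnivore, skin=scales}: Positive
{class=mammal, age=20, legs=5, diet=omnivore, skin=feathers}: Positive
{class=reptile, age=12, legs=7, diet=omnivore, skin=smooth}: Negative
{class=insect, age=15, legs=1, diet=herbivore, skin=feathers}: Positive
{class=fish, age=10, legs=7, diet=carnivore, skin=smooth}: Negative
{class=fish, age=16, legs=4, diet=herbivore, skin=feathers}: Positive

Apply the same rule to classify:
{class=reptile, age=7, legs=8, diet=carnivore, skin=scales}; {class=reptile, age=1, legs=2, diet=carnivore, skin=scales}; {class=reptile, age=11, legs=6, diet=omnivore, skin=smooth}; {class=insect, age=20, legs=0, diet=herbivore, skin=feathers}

One predicate separates the groups cleanly: legs ≤ 5 AND age ≥ 10.
{class=reptile, age=7, legs=8, diet=carnivore, skin=scales} → legs = 8, age = 7 → Negative.
{class=reptile, age=1, legs=2, diet=carnivore, skin=scales} → legs = 2, age = 1 → Negative.
{class=reptile, age=11, legs=6, diet=omnivore, skin=smooth} → legs = 6, age = 11 → Negative.
{class=insect, age=20, legs=0, diet=herbivore, skin=feathers} → legs = 0, age = 20 → Positive.

Negative, Negative, Negative, Positive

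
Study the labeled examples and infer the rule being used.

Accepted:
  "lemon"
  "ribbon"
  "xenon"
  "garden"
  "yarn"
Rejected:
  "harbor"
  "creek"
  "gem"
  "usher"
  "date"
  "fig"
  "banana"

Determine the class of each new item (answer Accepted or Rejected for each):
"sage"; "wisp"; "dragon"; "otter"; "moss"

Looking at the examples, the only property every 'Accepted' case has and every 'Rejected' case lacks is: ends with 'n'.
"sage": ends with 'e', does not fit → Rejected.
"wisp": ends with 'p', does not fit → Rejected.
"dragon": ends with 'n', checks out → Accepted.
"otter": ends with 'r', does not fit → Rejected.
"moss": ends with 's', does not fit → Rejected.

Rejected, Rejected, Accepted, Rejected, Rejected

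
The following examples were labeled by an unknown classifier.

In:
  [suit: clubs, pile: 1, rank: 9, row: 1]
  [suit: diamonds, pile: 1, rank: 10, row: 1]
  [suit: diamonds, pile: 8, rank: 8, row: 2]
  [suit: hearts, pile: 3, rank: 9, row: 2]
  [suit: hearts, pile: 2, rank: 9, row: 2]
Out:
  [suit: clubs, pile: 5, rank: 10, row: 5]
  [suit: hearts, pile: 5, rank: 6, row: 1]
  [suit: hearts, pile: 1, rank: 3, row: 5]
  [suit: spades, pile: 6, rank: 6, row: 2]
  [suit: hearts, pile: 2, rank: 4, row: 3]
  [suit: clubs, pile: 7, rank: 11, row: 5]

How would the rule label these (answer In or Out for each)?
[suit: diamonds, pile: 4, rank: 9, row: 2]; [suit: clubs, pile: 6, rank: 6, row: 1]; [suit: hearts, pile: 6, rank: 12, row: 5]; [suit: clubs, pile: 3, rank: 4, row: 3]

Rule: rank ≥ 8 AND row ≤ 2. This holds for each 'In' example and fails for each 'Out' one.
In: [suit: diamonds, pile: 4, rank: 9, row: 2], since rank = 9, row = 2. Out: [suit: clubs, pile: 6, rank: 6, row: 1], since rank = 6, row = 1. Out: [suit: hearts, pile: 6, rank: 12, row: 5], since rank = 12, row = 5. Out: [suit: clubs, pile: 3, rank: 4, row: 3], since rank = 4, row = 3.

In, Out, Out, Out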